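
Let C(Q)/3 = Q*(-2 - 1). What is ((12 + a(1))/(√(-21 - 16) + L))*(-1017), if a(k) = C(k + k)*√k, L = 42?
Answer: 256284/1801 - 6102*I*√37/1801 ≈ 142.3 - 20.609*I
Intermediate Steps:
C(Q) = -9*Q (C(Q) = 3*(Q*(-2 - 1)) = 3*(Q*(-3)) = 3*(-3*Q) = -9*Q)
a(k) = -18*k^(3/2) (a(k) = (-9*(k + k))*√k = (-18*k)*√k = -18*k^(3/2))
((12 + a(1))/(√(-21 - 16) + L))*(-1017) = ((12 - 18*1^(3/2))/(√(-21 - 16) + 42))*(-1017) = ((12 - 18*1)/(√(-37) + 42))*(-1017) = ((12 - 18)/(I*√37 + 42))*(-1017) = -6/(42 + I*√37)*(-1017) = 6102/(42 + I*√37)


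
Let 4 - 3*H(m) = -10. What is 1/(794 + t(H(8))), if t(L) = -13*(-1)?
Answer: 1/807 ≈ 0.0012392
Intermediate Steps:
H(m) = 14/3 (H(m) = 4/3 - 1/3*(-10) = 4/3 + 10/3 = 14/3)
t(L) = 13
1/(794 + t(H(8))) = 1/(794 + 13) = 1/807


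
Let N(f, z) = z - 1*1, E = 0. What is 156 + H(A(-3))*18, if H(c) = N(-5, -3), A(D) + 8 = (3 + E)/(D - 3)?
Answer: 84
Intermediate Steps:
A(D) = -8 + 3/(-3 + D) (A(D) = -8 + (3 + 0)/(D - 3) = -8 + 3/(-3 + D))
N(f, z) = -1 + z (N(f, z) = z - 1 = -1 + z)
H(c) = -4 (H(c) = -1 - 3 = -4)
156 + H(A(-3))*18 = 156 - 4*18 = 156 - 72 = 84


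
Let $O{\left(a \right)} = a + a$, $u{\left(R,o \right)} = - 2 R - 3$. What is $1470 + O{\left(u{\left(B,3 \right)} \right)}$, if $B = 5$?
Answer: $1444$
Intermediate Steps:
$u{\left(R,o \right)} = -3 - 2 R$
$O{\left(a \right)} = 2 a$
$1470 + O{\left(u{\left(B,3 \right)} \right)} = 1470 + 2 \left(-3 - 10\right) = 1470 + 2 \left(-13\right) = 1470 - 26 = 1444$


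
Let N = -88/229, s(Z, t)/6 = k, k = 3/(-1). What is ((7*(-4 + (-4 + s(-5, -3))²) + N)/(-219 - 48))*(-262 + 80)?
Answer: 140022064/61143 ≈ 2290.1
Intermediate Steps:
k = -3 (k = 3*(-1) = -3)
s(Z, t) = -18 (s(Z, t) = 6*(-3) = -18)
N = -88/229 (N = -88*1/229 = -88/229 ≈ -0.38428)
((7*(-4 + (-4 + s(-5, -3))²) + N)/(-219 - 48))*(-262 + 80) = ((7*(-4 + (-4 - 18)²) - 88/229)/(-219 - 48))*(-262 + 80) = ((7*(-4 + (-22)²) - 88/229)/(-267))*(-182) = ((7*(-4 + 484) - 88/229)*(-1/267))*(-182) = ((7*480 - 88/229)*(-1/267))*(-182) = ((3360 - 88/229)*(-1/267))*(-182) = ((769352/229)*(-1/267))*(-182) = -769352/61143*(-182) = 140022064/61143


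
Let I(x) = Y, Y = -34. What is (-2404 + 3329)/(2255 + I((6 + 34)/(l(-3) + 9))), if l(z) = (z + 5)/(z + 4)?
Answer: 925/2221 ≈ 0.41648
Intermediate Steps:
l(z) = (5 + z)/(4 + z)
I(x) = -34
(-2404 + 3329)/(2255 + I((6 + 34)/(l(-3) + 9))) = (-2404 + 3329)/(2255 - 34) = 925/2221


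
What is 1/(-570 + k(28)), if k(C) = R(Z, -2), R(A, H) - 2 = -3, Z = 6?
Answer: -1/571 ≈ -0.0017513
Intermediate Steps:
R(A, H) = -1 (R(A, H) = 2 - 3 = -1)
k(C) = -1
1/(-570 + k(28)) = 1/(-570 - 1) = 1/(-571) = -1/571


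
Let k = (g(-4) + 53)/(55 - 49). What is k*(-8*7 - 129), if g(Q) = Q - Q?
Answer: -9805/6 ≈ -1634.2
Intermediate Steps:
g(Q) = 0
k = 53/6 (k = (0 + 53)/(55 - 49) = 53/6 ≈ 8.8333)
k*(-8*7 - 129) = 53*(-8*7 - 129)/6 = 53*(-56 - 129)/6 = (53/6)*(-185) = -9805/6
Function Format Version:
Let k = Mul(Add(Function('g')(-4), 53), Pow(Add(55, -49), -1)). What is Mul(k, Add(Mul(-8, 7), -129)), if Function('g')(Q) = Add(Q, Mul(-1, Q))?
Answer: Rational(-9805, 6) ≈ -1634.2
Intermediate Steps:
Function('g')(Q) = 0
k = Rational(53, 6) (k = Mul(Add(0, 53), Pow(Add(55, -49), -1)) = Mul(53, Pow(6, -1)) = Mul(53, Rational(1, 6)) = Rational(53, 6) ≈ 8.8333)
Mul(k, Add(Mul(-8, 7), -129)) = Mul(Rational(53, 6), Add(Mul(-8, 7), -129)) = Mul(Rational(53, 6), Add(-56, -129)) = Mul(Rational(53, 6), -185) = Rational(-9805, 6)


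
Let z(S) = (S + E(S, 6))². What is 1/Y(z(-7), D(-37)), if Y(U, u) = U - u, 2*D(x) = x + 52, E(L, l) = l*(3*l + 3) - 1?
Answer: 2/27833 ≈ 7.1857e-5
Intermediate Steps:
E(L, l) = -1 + l*(3 + 3*l) (E(L, l) = l*(3 + 3*l) - 1 = -1 + l*(3 + 3*l))
D(x) = 26 + x/2 (D(x) = (x + 52)/2 = (52 + x)/2 = 26 + x/2)
z(S) = (125 + S)² (z(S) = (S + (-1 + 3*6 + 3*6²))² = (S + (-1 + 18 + 3*36))² = (S + (-1 + 18 + 108))² = (S + 125)² = (125 + S)²)
1/Y(z(-7), D(-37)) = 1/((125 - 7)² - (26 + (½)*(-37))) = 1/(118² - (26 - 37/2)) = 1/(13924 - 1*15/2) = 1/(13924 - 15/2) = 1/(27833/2) = 2/27833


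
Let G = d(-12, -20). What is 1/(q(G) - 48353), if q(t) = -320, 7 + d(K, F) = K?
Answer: -1/48673 ≈ -2.0545e-5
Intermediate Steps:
d(K, F) = -7 + K
G = -19 (G = -7 - 12 = -19)
1/(q(G) - 48353) = 1/(-320 - 48353) = 1/(-48673) = -1/48673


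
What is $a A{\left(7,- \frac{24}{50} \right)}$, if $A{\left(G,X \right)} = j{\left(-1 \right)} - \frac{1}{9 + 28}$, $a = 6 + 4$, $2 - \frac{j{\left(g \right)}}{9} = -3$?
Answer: $\frac{16640}{37} \approx 449.73$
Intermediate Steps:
$j{\left(g \right)} = 45$ ($j{\left(g \right)} = 18 - -27 = 18 + 27 = 45$)
$a = 10$
$A{\left(G,X \right)} = \frac{1664}{37}$ ($A{\left(G,X \right)} = 45 - \frac{1}{9 + 28} = 45 - \frac{1}{37} = \frac{1664}{37}$)
$a A{\left(7,- \frac{24}{50} \right)} = 10 \cdot \frac{1664}{37} = \frac{16640}{37}$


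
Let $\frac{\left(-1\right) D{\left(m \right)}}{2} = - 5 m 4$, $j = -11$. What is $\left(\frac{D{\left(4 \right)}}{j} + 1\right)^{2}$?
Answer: $\frac{22201}{121} \approx 183.48$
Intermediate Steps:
$D{\left(m \right)} = 40 m$ ($D{\left(m \right)} = - 2 - 5 m 4 = - 2 \left(- 20 m\right) = 40 m$)
$\left(\frac{D{\left(4 \right)}}{j} + 1\right)^{2} = \left(\frac{40 \cdot 4}{-11} + 1\right)^{2} = \left(160 \left(- \frac{1}{11}\right) + 1\right)^{2} = \left(- \frac{160}{11} + 1\right)^{2} = \left(- \frac{149}{11}\right)^{2} = \frac{22201}{121}$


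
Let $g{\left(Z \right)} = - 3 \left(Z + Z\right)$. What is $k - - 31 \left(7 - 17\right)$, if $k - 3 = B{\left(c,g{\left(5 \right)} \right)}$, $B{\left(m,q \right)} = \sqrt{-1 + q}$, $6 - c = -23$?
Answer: $-307 + i \sqrt{31} \approx -307.0 + 5.5678 i$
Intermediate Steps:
$c = 29$ ($c = 6 - -23 = 6 + 23 = 29$)
$g{\left(Z \right)} = - 6 Z$ ($g{\left(Z \right)} = - 3 \cdot 2 Z = - 6 Z$)
$k = 3 + i \sqrt{31}$ ($k = 3 + \sqrt{-1 - 30} = 3 + \sqrt{-31} = 3 + i \sqrt{31} \approx 3.0 + 5.5678 i$)
$k - - 31 \left(7 - 17\right) = \left(3 + i \sqrt{31}\right) - - 31 \left(7 - 17\right) = \left(3 + i \sqrt{31}\right) - \left(-31\right) \left(-10\right) = \left(3 + i \sqrt{31}\right) - 310 = -307 + i \sqrt{31}$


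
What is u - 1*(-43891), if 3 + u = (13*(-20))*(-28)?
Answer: 51168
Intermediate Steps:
u = 7277 (u = -3 + (13*(-20))*(-28) = -3 - 260*(-28) = -3 + 7280 = 7277)
u - 1*(-43891) = 7277 - 1*(-43891) = 7277 + 43891 = 51168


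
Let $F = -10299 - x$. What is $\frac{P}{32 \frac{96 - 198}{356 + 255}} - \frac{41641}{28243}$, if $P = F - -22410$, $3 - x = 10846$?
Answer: $- \frac{198120498733}{46092576} \approx -4298.3$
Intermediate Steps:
$x = -10843$ ($x = 3 - 10846 = -10843$)
$F = 544$ ($F = -10299 - -10843 = -10299 + 10843 = 544$)
$P = 22954$ ($P = 544 - -22410 = 544 + 22410 = 22954$)
$\frac{P}{32 \frac{96 - 198}{356 + 255}} - \frac{41641}{28243} = \frac{22954}{32 \frac{96 - 198}{356 + 255}} - \frac{41641}{28243} = \frac{22954}{32 \left(- \frac{102}{611}\right)} - \frac{41641}{28243} = \frac{22954}{- \frac{3264}{611}} - \frac{41641}{28243} = 22954 \left(- \frac{611}{3264}\right) - \frac{41641}{28243} = - \frac{7012447}{1632} - \frac{41641}{28243} = - \frac{198120498733}{46092576}$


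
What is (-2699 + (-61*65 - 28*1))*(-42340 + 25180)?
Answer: 114834720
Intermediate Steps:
(-2699 + (-61*65 - 28*1))*(-42340 + 25180) = (-2699 + (-3965 - 28))*(-17160) = (-2699 - 3993)*(-17160) = -6692*(-17160) = 114834720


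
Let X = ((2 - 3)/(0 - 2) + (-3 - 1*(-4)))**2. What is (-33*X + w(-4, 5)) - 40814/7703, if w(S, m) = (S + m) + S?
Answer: -2543483/30812 ≈ -82.548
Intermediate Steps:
w(S, m) = m + 2*S
X = 9/4 (X = (-1/(-2) + (-3 + 4))**2 = (-1*(-1/2) + 1)**2 = (1/2 + 1)**2 = (3/2)**2 = 9/4 ≈ 2.2500)
(-33*X + w(-4, 5)) - 40814/7703 = (-33*9/4 + (5 + 2*(-4))) - 40814/7703 = (-297/4 + (5 - 8)) - 40814/7703 = (-297/4 - 3) - 1*40814/7703 = -309/4 - 40814/7703 = -2543483/30812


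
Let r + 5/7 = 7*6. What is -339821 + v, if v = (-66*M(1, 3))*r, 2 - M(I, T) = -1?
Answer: -2435969/7 ≈ -3.4800e+5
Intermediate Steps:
M(I, T) = 3 (M(I, T) = 2 - 1*(-1) = 2 + 1 = 3)
r = 289/7 (r = -5/7 + 7*6 = -5/7 + 42 = 289/7 ≈ 41.286)
v = -57222/7 (v = -66*3*(289/7) = -198*289/7 = -57222/7 ≈ -8174.6)
-339821 + v = -339821 - 57222/7 = -2435969/7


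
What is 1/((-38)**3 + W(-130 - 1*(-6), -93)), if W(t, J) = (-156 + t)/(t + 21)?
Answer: -103/5651536 ≈ -1.8225e-5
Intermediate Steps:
W(t, J) = (-156 + t)/(21 + t)
1/((-38)**3 + W(-130 - 1*(-6), -93)) = 1/((-38)**3 + (-156 + (-130 - 1*(-6)))/(21 + (-130 - 1*(-6)))) = 1/(-54872 + (-156 + (-130 + 6))/(21 + (-130 + 6))) = 1/(-54872 + (-156 - 124)/(21 - 124)) = 1/(-54872 - 280/(-103)) = 1/(-54872 - 1/103*(-280)) = 1/(-54872 + 280/103) = 1/(-5651536/103) = -103/5651536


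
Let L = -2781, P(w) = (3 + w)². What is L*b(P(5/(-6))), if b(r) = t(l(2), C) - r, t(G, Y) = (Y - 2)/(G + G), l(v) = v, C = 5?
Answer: 21939/2 ≈ 10970.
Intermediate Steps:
t(G, Y) = (-2 + Y)/(2*G) (t(G, Y) = (-2 + Y)/((2*G)) = (-2 + Y)*(1/(2*G)) = (-2 + Y)/(2*G))
b(r) = ¾ - r (b(r) = (½)*(-2 + 5)/2 - r = (½)*(½)*3 - r = ¾ - r)
L*b(P(5/(-6))) = -2781*(¾ - (3 + 5/(-6))²) = -2781*(¾ - (3 + 5*(-⅙))²) = -2781*(¾ - (3 - ⅚)²) = -2781*(¾ - (13/6)²) = -2781*(¾ - 1*169/36) = -2781*(¾ - 169/36) = -2781*(-71/18) = 21939/2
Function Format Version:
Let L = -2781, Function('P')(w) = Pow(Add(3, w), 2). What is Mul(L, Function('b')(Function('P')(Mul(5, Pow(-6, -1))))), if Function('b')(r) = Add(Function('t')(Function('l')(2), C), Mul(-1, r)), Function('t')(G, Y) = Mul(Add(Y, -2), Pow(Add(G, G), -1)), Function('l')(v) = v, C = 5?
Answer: Rational(21939, 2) ≈ 10970.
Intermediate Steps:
Function('t')(G, Y) = Mul(Rational(1, 2), Pow(G, -1), Add(-2, Y)) (Function('t')(G, Y) = Mul(Add(-2, Y), Pow(Mul(2, G), -1)) = Mul(Add(-2, Y), Mul(Rational(1, 2), Pow(G, -1))) = Mul(Rational(1, 2), Pow(G, -1), Add(-2, Y)))
Function('b')(r) = Add(Rational(3, 4), Mul(-1, r)) (Function('b')(r) = Add(Mul(Rational(1, 2), Pow(2, -1), Add(-2, 5)), Mul(-1, r)) = Add(Mul(Rational(1, 2), Rational(1, 2), 3), Mul(-1, r)) = Add(Rational(3, 4), Mul(-1, r)))
Mul(L, Function('b')(Function('P')(Mul(5, Pow(-6, -1))))) = Mul(-2781, Add(Rational(3, 4), Mul(-1, Pow(Add(3, Mul(5, Pow(-6, -1))), 2)))) = Mul(-2781, Add(Rational(3, 4), Mul(-1, Pow(Add(3, Mul(5, Rational(-1, 6))), 2)))) = Mul(-2781, Add(Rational(3, 4), Mul(-1, Pow(Add(3, Rational(-5, 6)), 2)))) = Mul(-2781, Add(Rational(3, 4), Mul(-1, Pow(Rational(13, 6), 2)))) = Mul(-2781, Add(Rational(3, 4), Mul(-1, Rational(169, 36)))) = Mul(-2781, Add(Rational(3, 4), Rational(-169, 36))) = Mul(-2781, Rational(-71, 18)) = Rational(21939, 2)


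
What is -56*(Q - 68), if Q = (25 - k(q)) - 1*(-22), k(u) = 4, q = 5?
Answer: 1400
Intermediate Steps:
Q = 43 (Q = (25 - 1*4) - 1*(-22) = (25 - 4) + 22 = 21 + 22 = 43)
-56*(Q - 68) = -56*(43 - 68) = -56*(-25) = 1400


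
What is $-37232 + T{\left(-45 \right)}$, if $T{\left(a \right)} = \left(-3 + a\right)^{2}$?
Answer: $-34928$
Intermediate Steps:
$-37232 + T{\left(-45 \right)} = -37232 + \left(-3 - 45\right)^{2} = -37232 + \left(-48\right)^{2} = -37232 + 2304 = -34928$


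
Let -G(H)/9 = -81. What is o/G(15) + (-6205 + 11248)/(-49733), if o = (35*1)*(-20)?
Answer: -938767/884277 ≈ -1.0616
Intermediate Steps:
G(H) = 729 (G(H) = -9*(-81) = 729)
o = -700 (o = 35*(-20) = -700)
o/G(15) + (-6205 + 11248)/(-49733) = -700/729 + (-6205 + 11248)/(-49733) = -700*1/729 + 5043*(-1/49733) = -700/729 - 123/1213 = -938767/884277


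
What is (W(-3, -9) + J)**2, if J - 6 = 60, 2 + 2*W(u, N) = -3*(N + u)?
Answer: 6889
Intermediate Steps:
W(u, N) = -1 - 3*N/2 - 3*u/2 (W(u, N) = -1 + (-3*(N + u))/2 = -1 + (-3*N - 3*u)/2 = -1 + (-3*N/2 - 3*u/2) = -1 - 3*N/2 - 3*u/2)
J = 66 (J = 6 + 60 = 66)
(W(-3, -9) + J)**2 = ((-1 - 3/2*(-9) - 3/2*(-3)) + 66)**2 = ((-1 + 27/2 + 9/2) + 66)**2 = (17 + 66)**2 = 83**2 = 6889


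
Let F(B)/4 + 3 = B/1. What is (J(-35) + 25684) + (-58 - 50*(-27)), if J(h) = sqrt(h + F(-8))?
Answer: 26976 + I*sqrt(79) ≈ 26976.0 + 8.8882*I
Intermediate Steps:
F(B) = -12 + 4*B (F(B) = -12 + 4*(B/1) = -12 + 4*(B*1) = -12 + 4*B)
J(h) = sqrt(-44 + h) (J(h) = sqrt(h + (-12 + 4*(-8))) = sqrt(h + (-12 - 32)) = sqrt(h - 44) = sqrt(-44 + h))
(J(-35) + 25684) + (-58 - 50*(-27)) = (sqrt(-44 - 35) + 25684) + (-58 - 50*(-27)) = (sqrt(-79) + 25684) + (-58 + 1350) = (I*sqrt(79) + 25684) + 1292 = (25684 + I*sqrt(79)) + 1292 = 26976 + I*sqrt(79)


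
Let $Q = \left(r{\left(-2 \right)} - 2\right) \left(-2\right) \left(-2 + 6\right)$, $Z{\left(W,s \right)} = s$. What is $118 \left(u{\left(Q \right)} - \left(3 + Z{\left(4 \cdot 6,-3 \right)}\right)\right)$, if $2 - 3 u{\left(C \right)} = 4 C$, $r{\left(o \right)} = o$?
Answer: $-4956$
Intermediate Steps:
$Q = 32$ ($Q = \left(-2 - 2\right) \left(-2\right) \left(-2 + 6\right) = \left(-4\right) \left(-2\right) 4 = 8 \cdot 4 = 32$)
$u{\left(C \right)} = \frac{2}{3} - \frac{4 C}{3}$
$118 \left(u{\left(Q \right)} - \left(3 + Z{\left(4 \cdot 6,-3 \right)}\right)\right) = 118 \left(\left(\frac{2}{3} - \frac{128}{3}\right) - 0\right) = 118 \left(\left(\frac{2}{3} - \frac{128}{3}\right) + \left(-3 + 3\right)\right) = 118 \left(-42 + 0\right) = 118 \left(-42\right) = -4956$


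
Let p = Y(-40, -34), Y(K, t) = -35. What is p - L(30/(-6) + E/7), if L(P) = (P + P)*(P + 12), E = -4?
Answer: 1795/49 ≈ 36.633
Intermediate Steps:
L(P) = 2*P*(12 + P) (L(P) = (2*P)*(12 + P) = 2*P*(12 + P))
p = -35
p - L(30/(-6) + E/7) = -35 - 2*(30/(-6) - 4/7)*(12 + (30/(-6) - 4/7)) = -35 - 2*(30*(-1/6) - 4*1/7)*(12 + (30*(-1/6) - 4*1/7)) = -35 - 2*(-5 - 4/7)*(12 + (-5 - 4/7)) = -35 - 2*(-39)*(12 - 39/7)/7 = -35 - 2*(-39)*45/(7*7) = -35 - 1*(-3510/49) = -35 + 3510/49 = 1795/49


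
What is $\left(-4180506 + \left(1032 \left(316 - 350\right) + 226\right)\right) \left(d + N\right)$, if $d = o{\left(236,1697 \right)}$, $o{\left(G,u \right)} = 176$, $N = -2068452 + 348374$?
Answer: $7250019853936$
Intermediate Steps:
$N = -1720078$
$d = 176$
$\left(-4180506 + \left(1032 \left(316 - 350\right) + 226\right)\right) \left(d + N\right) = \left(-4180506 + \left(1032 \left(316 - 350\right) + 226\right)\right) \left(176 - 1720078\right) = \left(-4180506 + \left(1032 \left(-34\right) + 226\right)\right) \left(-1719902\right) = \left(-4180506 + \left(-35088 + 226\right)\right) \left(-1719902\right) = \left(-4180506 - 34862\right) \left(-1719902\right) = \left(-4215368\right) \left(-1719902\right) = 7250019853936$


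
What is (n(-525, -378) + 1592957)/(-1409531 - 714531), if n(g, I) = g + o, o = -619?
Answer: -1591813/2124062 ≈ -0.74942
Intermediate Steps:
n(g, I) = -619 + g (n(g, I) = g - 619 = -619 + g)
(n(-525, -378) + 1592957)/(-1409531 - 714531) = ((-619 - 525) + 1592957)/(-1409531 - 714531) = (-1144 + 1592957)/(-2124062) = 1591813*(-1/2124062) = -1591813/2124062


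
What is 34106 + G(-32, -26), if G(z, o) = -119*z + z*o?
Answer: 38746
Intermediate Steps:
G(z, o) = -119*z + o*z
34106 + G(-32, -26) = 34106 - 32*(-119 - 26) = 34106 - 32*(-145) = 34106 + 4640 = 38746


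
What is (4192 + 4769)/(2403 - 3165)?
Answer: -2987/254 ≈ -11.760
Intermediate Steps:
(4192 + 4769)/(2403 - 3165) = 8961/(-762) = 8961*(-1/762) = -2987/254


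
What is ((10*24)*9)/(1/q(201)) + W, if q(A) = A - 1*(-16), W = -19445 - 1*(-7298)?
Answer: 456573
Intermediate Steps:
W = -12147 (W = -19445 + 7298 = -12147)
q(A) = 16 + A (q(A) = A + 16 = 16 + A)
((10*24)*9)/(1/q(201)) + W = ((10*24)*9)/(1/(16 + 201)) - 12147 = (240*9)/(1/217) - 12147 = 2160/(1/217) - 12147 = 2160*217 - 12147 = 468720 - 12147 = 456573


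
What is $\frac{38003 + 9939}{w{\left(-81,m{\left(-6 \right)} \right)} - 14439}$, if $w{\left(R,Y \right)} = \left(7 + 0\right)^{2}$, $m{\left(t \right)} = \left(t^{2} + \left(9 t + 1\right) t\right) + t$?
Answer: $- \frac{23971}{7195} \approx -3.3316$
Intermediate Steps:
$m{\left(t \right)} = t + t^{2} + t \left(1 + 9 t\right)$ ($m{\left(t \right)} = \left(t^{2} + \left(1 + 9 t\right) t\right) + t = \left(t^{2} + t \left(1 + 9 t\right)\right) + t = t + t^{2} + t \left(1 + 9 t\right)$)
$w{\left(R,Y \right)} = 49$ ($w{\left(R,Y \right)} = 7^{2} = 49$)
$\frac{38003 + 9939}{w{\left(-81,m{\left(-6 \right)} \right)} - 14439} = \frac{38003 + 9939}{49 - 14439} = \frac{47942}{-14390} = 47942 \left(- \frac{1}{14390}\right) = - \frac{23971}{7195}$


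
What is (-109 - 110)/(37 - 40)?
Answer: 73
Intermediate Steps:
(-109 - 110)/(37 - 40) = -219/(-3) = -219*(-⅓) = 73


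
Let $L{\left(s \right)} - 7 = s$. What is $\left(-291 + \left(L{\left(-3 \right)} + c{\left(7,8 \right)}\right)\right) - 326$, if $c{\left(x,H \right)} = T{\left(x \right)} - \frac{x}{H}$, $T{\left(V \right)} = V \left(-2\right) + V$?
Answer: $- \frac{4967}{8} \approx -620.88$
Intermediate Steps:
$L{\left(s \right)} = 7 + s$
$T{\left(V \right)} = - V$ ($T{\left(V \right)} = - 2 V + V = - V$)
$c{\left(x,H \right)} = - x - \frac{x}{H}$
$\left(-291 + \left(L{\left(-3 \right)} + c{\left(7,8 \right)}\right)\right) - 326 = \left(-291 + \left(\left(7 - 3\right) - \left(7 + \frac{7}{8}\right)\right)\right) - 326 = \left(-291 + \left(4 - \left(7 + 7 \cdot \frac{1}{8}\right)\right)\right) - 326 = \left(-291 + \left(4 - \frac{63}{8}\right)\right) - 326 = \left(-291 - \frac{31}{8}\right) - 326 = - \frac{2359}{8} - 326 = - \frac{4967}{8}$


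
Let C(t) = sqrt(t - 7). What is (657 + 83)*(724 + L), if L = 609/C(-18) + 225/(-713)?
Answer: 381830380/713 - 90132*I ≈ 5.3553e+5 - 90132.0*I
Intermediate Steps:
C(t) = sqrt(-7 + t)
L = -225/713 - 609*I/5 (L = 609/(sqrt(-7 - 18)) + 225/(-713) = 609/(sqrt(-25)) + 225*(-1/713) = 609/((5*I)) - 225/713 = 609*(-I/5) - 225/713 = -609*I/5 - 225/713 = -225/713 - 609*I/5 ≈ -0.31557 - 121.8*I)
(657 + 83)*(724 + L) = (657 + 83)*(724 + (-225/713 - 609*I/5)) = 740*(515987/713 - 609*I/5) = 381830380/713 - 90132*I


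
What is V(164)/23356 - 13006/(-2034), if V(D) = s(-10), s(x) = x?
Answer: 75936949/11876526 ≈ 6.3939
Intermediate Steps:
V(D) = -10
V(164)/23356 - 13006/(-2034) = -10/23356 - 13006/(-2034) = -10*1/23356 - 13006*(-1/2034) = -5/11678 + 6503/1017 = 75936949/11876526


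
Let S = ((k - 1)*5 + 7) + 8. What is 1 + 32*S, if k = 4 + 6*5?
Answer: 5761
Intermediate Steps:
k = 34 (k = 4 + 30 = 34)
S = 180 (S = ((34 - 1)*5 + 7) + 8 = (33*5 + 7) + 8 = (165 + 7) + 8 = 172 + 8 = 180)
1 + 32*S = 1 + 32*180 = 1 + 5760 = 5761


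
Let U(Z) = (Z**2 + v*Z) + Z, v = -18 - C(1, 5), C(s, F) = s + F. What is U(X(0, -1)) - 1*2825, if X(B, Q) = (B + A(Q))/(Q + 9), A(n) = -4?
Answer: -11253/4 ≈ -2813.3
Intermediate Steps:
C(s, F) = F + s
v = -24 (v = -18 - (5 + 1) = -18 - 1*6 = -18 - 6 = -24)
X(B, Q) = (-4 + B)/(9 + Q) (X(B, Q) = (B - 4)/(Q + 9) = (-4 + B)/(9 + Q))
U(Z) = Z**2 - 23*Z (U(Z) = (Z**2 - 24*Z) + Z = Z**2 - 23*Z)
U(X(0, -1)) - 1*2825 = ((-4 + 0)/(9 - 1))*(-23 + (-4 + 0)/(9 - 1)) - 1*2825 = (-4/8)*(-23 - 4/8) - 2825 = ((1/8)*(-4))*(-23 + (1/8)*(-4)) - 2825 = -(-23 - 1/2)/2 - 2825 = -1/2*(-47/2) - 2825 = 47/4 - 2825 = -11253/4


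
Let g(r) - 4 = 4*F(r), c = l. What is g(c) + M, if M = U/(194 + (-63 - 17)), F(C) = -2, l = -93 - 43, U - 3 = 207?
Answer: -41/19 ≈ -2.1579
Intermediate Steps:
U = 210 (U = 3 + 207 = 210)
l = -136
c = -136
g(r) = -4 (g(r) = 4 + 4*(-2) = 4 - 8 = -4)
M = 35/19 (M = 210/(194 + (-63 - 17)) = 210/(194 - 80) = 210/114 = (1/114)*210 = 35/19 ≈ 1.8421)
g(c) + M = -4 + 35/19 = -41/19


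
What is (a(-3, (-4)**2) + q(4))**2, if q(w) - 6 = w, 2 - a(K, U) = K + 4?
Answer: 121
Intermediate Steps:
a(K, U) = -2 - K (a(K, U) = 2 - (K + 4) = 2 - (4 + K) = 2 + (-4 - K) = -2 - K)
q(w) = 6 + w
(a(-3, (-4)**2) + q(4))**2 = ((-2 - 1*(-3)) + (6 + 4))**2 = ((-2 + 3) + 10)**2 = (1 + 10)**2 = 11**2 = 121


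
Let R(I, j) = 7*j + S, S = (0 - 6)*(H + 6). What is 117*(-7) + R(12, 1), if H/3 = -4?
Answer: -776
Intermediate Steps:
H = -12 (H = 3*(-4) = -12)
S = 36 (S = (0 - 6)*(-12 + 6) = -6*(-6) = 36)
R(I, j) = 36 + 7*j (R(I, j) = 7*j + 36 = 36 + 7*j)
117*(-7) + R(12, 1) = 117*(-7) + (36 + 7*1) = -819 + (36 + 7) = -819 + 43 = -776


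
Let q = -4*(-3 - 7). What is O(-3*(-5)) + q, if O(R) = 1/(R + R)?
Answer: 1201/30 ≈ 40.033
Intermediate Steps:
O(R) = 1/(2*R)
q = 40 (q = -4*(-10) = 40)
O(-3*(-5)) + q = 1/(2*((-3*(-5)))) + 40 = (1/2)/15 + 40 = (1/2)*(1/15) + 40 = 1/30 + 40 = 1201/30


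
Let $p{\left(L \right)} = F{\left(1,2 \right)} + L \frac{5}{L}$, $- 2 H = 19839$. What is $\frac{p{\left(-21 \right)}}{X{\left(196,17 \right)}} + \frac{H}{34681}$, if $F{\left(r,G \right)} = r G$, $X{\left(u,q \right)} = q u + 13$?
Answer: $- \frac{65875921}{232015890} \approx -0.28393$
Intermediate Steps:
$H = - \frac{19839}{2}$ ($H = \left(- \frac{1}{2}\right) 19839 = - \frac{19839}{2} \approx -9919.5$)
$X{\left(u,q \right)} = 13 + q u$
$F{\left(r,G \right)} = G r$
$p{\left(L \right)} = 7$ ($p{\left(L \right)} = 2 \cdot 1 + L \frac{5}{L} = 2 + 5 = 7$)
$\frac{p{\left(-21 \right)}}{X{\left(196,17 \right)}} + \frac{H}{34681} = \frac{7}{13 + 17 \cdot 196} - \frac{19839}{2 \cdot 34681} = \frac{7}{13 + 3332} - \frac{19839}{69362} = \frac{7}{3345} - \frac{19839}{69362} = - \frac{65875921}{232015890}$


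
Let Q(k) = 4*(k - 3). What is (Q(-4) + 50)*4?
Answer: 88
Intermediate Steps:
Q(k) = -12 + 4*k (Q(k) = 4*(-3 + k) = -12 + 4*k)
(Q(-4) + 50)*4 = ((-12 + 4*(-4)) + 50)*4 = ((-12 - 16) + 50)*4 = (-28 + 50)*4 = 22*4 = 88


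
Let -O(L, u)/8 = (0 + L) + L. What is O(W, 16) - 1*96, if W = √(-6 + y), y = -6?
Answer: -96 - 32*I*√3 ≈ -96.0 - 55.426*I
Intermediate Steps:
W = 2*I*√3 (W = √(-6 - 6) = √(-12) = 2*I*√3 ≈ 3.4641*I)
O(L, u) = -16*L (O(L, u) = -8*((0 + L) + L) = -8*(L + L) = -16*L)
O(W, 16) - 1*96 = -32*I*√3 - 1*96 = -32*I*√3 - 96 = -96 - 32*I*√3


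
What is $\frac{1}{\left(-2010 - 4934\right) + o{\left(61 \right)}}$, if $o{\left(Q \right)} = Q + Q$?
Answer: $- \frac{1}{6822} \approx -0.00014658$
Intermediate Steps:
$o{\left(Q \right)} = 2 Q$
$\frac{1}{\left(-2010 - 4934\right) + o{\left(61 \right)}} = \frac{1}{\left(-2010 - 4934\right) + 2 \cdot 61} = \frac{1}{-6944 + 122} = \frac{1}{-6822} = - \frac{1}{6822}$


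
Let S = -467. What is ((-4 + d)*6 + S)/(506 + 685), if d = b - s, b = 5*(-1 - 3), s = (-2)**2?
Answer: -635/1191 ≈ -0.53316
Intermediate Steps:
s = 4
b = -20 (b = 5*(-4) = -20)
d = -24 (d = -20 - 1*4 = -20 - 4 = -24)
((-4 + d)*6 + S)/(506 + 685) = ((-4 - 24)*6 - 467)/(506 + 685) = (-28*6 - 467)/1191 = (-168 - 467)*(1/1191) = -635*1/1191 = -635/1191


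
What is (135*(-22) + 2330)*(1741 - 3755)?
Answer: 1288960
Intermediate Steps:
(135*(-22) + 2330)*(1741 - 3755) = (-2970 + 2330)*(-2014) = -640*(-2014) = 1288960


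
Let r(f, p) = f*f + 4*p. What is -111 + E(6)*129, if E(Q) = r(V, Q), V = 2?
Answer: 3501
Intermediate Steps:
r(f, p) = f² + 4*p
E(Q) = 4 + 4*Q (E(Q) = 2² + 4*Q = 4 + 4*Q)
-111 + E(6)*129 = -111 + (4 + 4*6)*129 = -111 + (4 + 24)*129 = -111 + 28*129 = -111 + 3612 = 3501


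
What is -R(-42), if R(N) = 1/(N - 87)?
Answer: 1/129 ≈ 0.0077519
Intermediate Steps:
R(N) = 1/(-87 + N)
-R(-42) = -1/(-87 - 42) = -1/(-129) = -1*(-1/129) = 1/129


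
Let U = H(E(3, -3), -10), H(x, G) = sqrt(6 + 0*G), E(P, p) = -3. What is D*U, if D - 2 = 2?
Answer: 4*sqrt(6) ≈ 9.7980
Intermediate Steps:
H(x, G) = sqrt(6) (H(x, G) = sqrt(6 + 0) = sqrt(6))
U = sqrt(6) ≈ 2.4495
D = 4 (D = 2 + 2 = 4)
D*U = 4*sqrt(6)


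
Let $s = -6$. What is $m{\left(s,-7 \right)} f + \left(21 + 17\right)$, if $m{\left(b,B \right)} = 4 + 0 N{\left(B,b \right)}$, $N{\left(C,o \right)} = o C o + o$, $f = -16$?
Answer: $-26$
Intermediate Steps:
$N{\left(C,o \right)} = o + C o^{2}$ ($N{\left(C,o \right)} = C o o + o = C o^{2} + o = o + C o^{2}$)
$m{\left(b,B \right)} = 4$ ($m{\left(b,B \right)} = 4 + 0 b \left(1 + B b\right) = 4 + 0 = 4$)
$m{\left(s,-7 \right)} f + \left(21 + 17\right) = 4 \left(-16\right) + \left(21 + 17\right) = -64 + 38 = -26$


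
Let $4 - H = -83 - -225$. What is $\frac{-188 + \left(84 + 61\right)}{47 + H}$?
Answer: $\frac{43}{91} \approx 0.47253$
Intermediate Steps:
$H = -138$ ($H = 4 - \left(-83 - -225\right) = 4 - \left(-83 + 225\right) = 4 - 142 = -138$)
$\frac{-188 + \left(84 + 61\right)}{47 + H} = \frac{-188 + \left(84 + 61\right)}{47 - 138} = \frac{-188 + 145}{-91} = \left(-43\right) \left(- \frac{1}{91}\right) = \frac{43}{91}$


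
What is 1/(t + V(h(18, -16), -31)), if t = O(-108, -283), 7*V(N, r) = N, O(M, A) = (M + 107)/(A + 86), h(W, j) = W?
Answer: 1379/3553 ≈ 0.38812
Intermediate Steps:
O(M, A) = (107 + M)/(86 + A)
V(N, r) = N/7
t = 1/197 (t = (107 - 108)/(86 - 283) = -1/(-197) = -1/197*(-1) = 1/197 ≈ 0.0050761)
1/(t + V(h(18, -16), -31)) = 1/(1/197 + (⅐)*18) = 1/(1/197 + 18/7) = 1/(3553/1379) = 1379/3553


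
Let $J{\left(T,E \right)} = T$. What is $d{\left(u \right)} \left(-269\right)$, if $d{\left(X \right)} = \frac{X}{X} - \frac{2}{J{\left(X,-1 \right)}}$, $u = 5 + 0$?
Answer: $- \frac{807}{5} \approx -161.4$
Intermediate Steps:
$u = 5$
$d{\left(X \right)} = 1 - \frac{2}{X}$ ($d{\left(X \right)} = \frac{X}{X} - \frac{2}{X} = 1 - \frac{2}{X}$)
$d{\left(u \right)} \left(-269\right) = \frac{-2 + 5}{5} \left(-269\right) = \frac{1}{5} \cdot 3 \left(-269\right) = \frac{3}{5} \left(-269\right) = - \frac{807}{5}$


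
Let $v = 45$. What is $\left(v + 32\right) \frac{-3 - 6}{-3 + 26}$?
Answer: $- \frac{693}{23} \approx -30.13$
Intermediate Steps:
$\left(v + 32\right) \frac{-3 - 6}{-3 + 26} = \left(45 + 32\right) \frac{-3 - 6}{-3 + 26} = 77 \left(- \frac{9}{23}\right) = - \frac{693}{23}$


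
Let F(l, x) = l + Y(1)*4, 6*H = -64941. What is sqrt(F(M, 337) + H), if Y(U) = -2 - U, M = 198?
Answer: 5*I*sqrt(1702)/2 ≈ 103.14*I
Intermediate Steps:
H = -21647/2 (H = (1/6)*(-64941) = -21647/2 ≈ -10824.)
F(l, x) = -12 + l (F(l, x) = l + (-2 - 1*1)*4 = l + (-2 - 1)*4 = l - 3*4 = l - 12 = -12 + l)
sqrt(F(M, 337) + H) = sqrt((-12 + 198) - 21647/2) = sqrt(186 - 21647/2) = sqrt(-21275/2) = 5*I*sqrt(1702)/2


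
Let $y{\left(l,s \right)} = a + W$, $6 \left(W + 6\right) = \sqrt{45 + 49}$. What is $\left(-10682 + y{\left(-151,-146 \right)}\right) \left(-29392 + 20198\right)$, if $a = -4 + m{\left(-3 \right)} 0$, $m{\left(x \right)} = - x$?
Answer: $98302248 - \frac{4597 \sqrt{94}}{3} \approx 9.8287 \cdot 10^{7}$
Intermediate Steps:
$W = -6 + \frac{\sqrt{94}}{6}$ ($W = -6 + \frac{\sqrt{45 + 49}}{6} = -6 + \frac{\sqrt{94}}{6} \approx -4.3841$)
$a = -4$ ($a = -4 + \left(-1\right) \left(-3\right) 0 = -4 + 3 \cdot 0 = -4 + 0 = -4$)
$y{\left(l,s \right)} = -10 + \frac{\sqrt{94}}{6}$ ($y{\left(l,s \right)} = -4 - \left(6 - \frac{\sqrt{94}}{6}\right) = -10 + \frac{\sqrt{94}}{6}$)
$\left(-10682 + y{\left(-151,-146 \right)}\right) \left(-29392 + 20198\right) = \left(-10682 - \left(10 - \frac{\sqrt{94}}{6}\right)\right) \left(-29392 + 20198\right) = \left(-10692 + \frac{\sqrt{94}}{6}\right) \left(-9194\right) = 98302248 - \frac{4597 \sqrt{94}}{3}$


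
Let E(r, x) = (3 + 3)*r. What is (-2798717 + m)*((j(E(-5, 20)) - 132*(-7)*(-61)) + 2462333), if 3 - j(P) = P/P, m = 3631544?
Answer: 2003757610017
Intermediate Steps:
E(r, x) = 6*r
j(P) = 2 (j(P) = 3 - P/P = 3 - 1*1 = 3 - 1 = 2)
(-2798717 + m)*((j(E(-5, 20)) - 132*(-7)*(-61)) + 2462333) = (-2798717 + 3631544)*((2 - 132*(-7)*(-61)) + 2462333) = 832827*((2 + 924*(-61)) + 2462333) = 832827*((2 - 56364) + 2462333) = 832827*(-56362 + 2462333) = 832827*2405971 = 2003757610017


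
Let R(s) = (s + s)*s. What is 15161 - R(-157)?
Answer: -34137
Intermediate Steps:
R(s) = 2*s² (R(s) = (2*s)*s = 2*s²)
15161 - R(-157) = 15161 - 2*(-157)² = 15161 - 2*24649 = 15161 - 1*49298 = 15161 - 49298 = -34137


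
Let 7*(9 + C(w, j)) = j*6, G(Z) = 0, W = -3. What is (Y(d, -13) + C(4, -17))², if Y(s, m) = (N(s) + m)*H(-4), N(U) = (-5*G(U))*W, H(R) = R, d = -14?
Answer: 39601/49 ≈ 808.18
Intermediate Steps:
N(U) = 0 (N(U) = -5*0*(-3) = 0*(-3) = 0)
Y(s, m) = -4*m (Y(s, m) = (0 + m)*(-4) = m*(-4) = -4*m)
C(w, j) = -9 + 6*j/7 (C(w, j) = -9 + (j*6)/7 = -9 + (6*j)/7 = -9 + 6*j/7)
(Y(d, -13) + C(4, -17))² = (-4*(-13) + (-9 + (6/7)*(-17)))² = (52 + (-9 - 102/7))² = (52 - 165/7)² = (199/7)² = 39601/49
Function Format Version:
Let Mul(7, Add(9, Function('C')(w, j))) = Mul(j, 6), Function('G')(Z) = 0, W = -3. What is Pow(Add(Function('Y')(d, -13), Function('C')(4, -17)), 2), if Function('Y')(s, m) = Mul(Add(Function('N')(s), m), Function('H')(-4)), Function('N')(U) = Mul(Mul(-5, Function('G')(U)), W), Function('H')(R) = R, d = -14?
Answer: Rational(39601, 49) ≈ 808.18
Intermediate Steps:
Function('N')(U) = 0 (Function('N')(U) = Mul(Mul(-5, 0), -3) = Mul(0, -3) = 0)
Function('Y')(s, m) = Mul(-4, m) (Function('Y')(s, m) = Mul(Add(0, m), -4) = Mul(m, -4) = Mul(-4, m))
Function('C')(w, j) = Add(-9, Mul(Rational(6, 7), j)) (Function('C')(w, j) = Add(-9, Mul(Rational(1, 7), Mul(j, 6))) = Add(-9, Mul(Rational(1, 7), Mul(6, j))) = Add(-9, Mul(Rational(6, 7), j)))
Pow(Add(Function('Y')(d, -13), Function('C')(4, -17)), 2) = Pow(Add(Mul(-4, -13), Add(-9, Mul(Rational(6, 7), -17))), 2) = Pow(Add(52, Add(-9, Rational(-102, 7))), 2) = Pow(Add(52, Rational(-165, 7)), 2) = Pow(Rational(199, 7), 2) = Rational(39601, 49)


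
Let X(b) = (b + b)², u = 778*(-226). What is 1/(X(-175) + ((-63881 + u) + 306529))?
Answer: 1/189320 ≈ 5.2821e-6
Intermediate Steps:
u = -175828
X(b) = 4*b² (X(b) = (2*b)² = 4*b²)
1/(X(-175) + ((-63881 + u) + 306529)) = 1/(4*(-175)² + ((-63881 - 175828) + 306529)) = 1/(4*30625 + (-239709 + 306529)) = 1/(122500 + 66820) = 1/189320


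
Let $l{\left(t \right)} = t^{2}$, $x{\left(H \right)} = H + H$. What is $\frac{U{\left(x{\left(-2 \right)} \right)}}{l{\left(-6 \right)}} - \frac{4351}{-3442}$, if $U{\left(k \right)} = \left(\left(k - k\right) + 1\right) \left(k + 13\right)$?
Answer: $\frac{10423}{6884} \approx 1.5141$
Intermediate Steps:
$x{\left(H \right)} = 2 H$
$U{\left(k \right)} = 13 + k$ ($U{\left(k \right)} = \left(0 + 1\right) \left(13 + k\right) = 1 \left(13 + k\right) = 13 + k$)
$\frac{U{\left(x{\left(-2 \right)} \right)}}{l{\left(-6 \right)}} - \frac{4351}{-3442} = \frac{13 + 2 \left(-2\right)}{\left(-6\right)^{2}} - \frac{4351}{-3442} = \frac{13 - 4}{36} - - \frac{4351}{3442} = 9 \cdot \frac{1}{36} + \frac{4351}{3442} = \frac{1}{4} + \frac{4351}{3442} = \frac{10423}{6884}$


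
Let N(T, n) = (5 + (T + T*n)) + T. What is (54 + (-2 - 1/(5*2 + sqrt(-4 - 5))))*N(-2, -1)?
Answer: 16974/109 + 9*I/109 ≈ 155.72 + 0.082569*I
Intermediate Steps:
N(T, n) = 5 + 2*T + T*n (N(T, n) = (5 + T + T*n) + T = 5 + 2*T + T*n)
(54 + (-2 - 1/(5*2 + sqrt(-4 - 5))))*N(-2, -1) = (54 + (-2 - 1/(5*2 + sqrt(-4 - 5))))*(5 + 2*(-2) - 2*(-1)) = (54 + (-2 - 1/(10 + sqrt(-9))))*(5 - 4 + 2) = (54 + (-2 - 1/(10 + 3*I)))*3 = (54 + (-2 - (10 - 3*I)/109))*3 = (52 - (10 - 3*I)/109)*3 = 156 - 3*(10 - 3*I)/109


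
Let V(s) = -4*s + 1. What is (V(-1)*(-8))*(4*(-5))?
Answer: 800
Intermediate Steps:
V(s) = 1 - 4*s
(V(-1)*(-8))*(4*(-5)) = ((1 - 4*(-1))*(-8))*(4*(-5)) = ((1 + 4)*(-8))*(-20) = (5*(-8))*(-20) = -40*(-20) = 800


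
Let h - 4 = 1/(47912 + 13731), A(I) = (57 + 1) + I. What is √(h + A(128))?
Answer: √721973356953/61643 ≈ 13.784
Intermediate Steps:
A(I) = 58 + I
h = 246573/61643 (h = 4 + 1/(47912 + 13731) = 4 + 1/61643 = 246573/61643 ≈ 4.0000)
√(h + A(128)) = √(246573/61643 + (58 + 128)) = √(246573/61643 + 186) = √(11712171/61643) = √721973356953/61643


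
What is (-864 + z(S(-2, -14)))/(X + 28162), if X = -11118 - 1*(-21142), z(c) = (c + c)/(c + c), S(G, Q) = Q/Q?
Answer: -863/38186 ≈ -0.022600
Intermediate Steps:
S(G, Q) = 1
z(c) = 1 (z(c) = (2*c)/((2*c)) = (2*c)*(1/(2*c)) = 1)
X = 10024 (X = -11118 + 21142 = 10024)
(-864 + z(S(-2, -14)))/(X + 28162) = (-864 + 1)/(10024 + 28162) = -863/38186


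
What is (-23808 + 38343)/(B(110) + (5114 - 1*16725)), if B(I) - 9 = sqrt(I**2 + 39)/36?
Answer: -2571188832/2052351617 - 6156*sqrt(12139)/2052351617 ≈ -1.2531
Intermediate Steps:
B(I) = 9 + sqrt(39 + I**2)/36 (B(I) = 9 + sqrt(I**2 + 39)/36 = 9 + sqrt(39 + I**2)*(1/36) = 9 + sqrt(39 + I**2)/36)
(-23808 + 38343)/(B(110) + (5114 - 1*16725)) = (-23808 + 38343)/((9 + sqrt(39 + 110**2)/36) + (5114 - 1*16725)) = 14535/((9 + sqrt(39 + 12100)/36) + (5114 - 16725)) = 14535/((9 + sqrt(12139)/36) - 11611) = 14535/(-11602 + sqrt(12139)/36)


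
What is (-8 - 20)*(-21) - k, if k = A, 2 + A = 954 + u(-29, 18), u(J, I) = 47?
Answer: -411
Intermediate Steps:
A = 999 (A = -2 + (954 + 47) = -2 + 1001 = 999)
k = 999
(-8 - 20)*(-21) - k = (-8 - 20)*(-21) - 1*999 = -28*(-21) - 999 = 588 - 999 = -411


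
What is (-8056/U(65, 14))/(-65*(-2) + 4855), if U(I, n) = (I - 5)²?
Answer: -1007/2243250 ≈ -0.00044890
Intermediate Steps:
U(I, n) = (-5 + I)²
(-8056/U(65, 14))/(-65*(-2) + 4855) = (-8056/(-5 + 65)²)/(-65*(-2) + 4855) = (-8056/(60²))/(130 + 4855) = -8056/3600/4985 = -8056*1/3600*(1/4985) = -1007/450*1/4985 = -1007/2243250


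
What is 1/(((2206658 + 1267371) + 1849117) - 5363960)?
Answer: -1/40814 ≈ -2.4501e-5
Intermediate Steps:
1/(((2206658 + 1267371) + 1849117) - 5363960) = 1/((3474029 + 1849117) - 5363960) = 1/(5323146 - 5363960) = 1/(-40814) = -1/40814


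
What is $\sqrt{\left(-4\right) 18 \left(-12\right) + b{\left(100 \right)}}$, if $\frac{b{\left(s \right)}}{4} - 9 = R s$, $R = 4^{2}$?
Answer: $10 \sqrt{73} \approx 85.44$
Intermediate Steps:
$R = 16$
$b{\left(s \right)} = 36 + 64 s$ ($b{\left(s \right)} = 36 + 4 \cdot 16 s = 36 + 64 s$)
$\sqrt{\left(-4\right) 18 \left(-12\right) + b{\left(100 \right)}} = \sqrt{\left(-4\right) 18 \left(-12\right) + \left(36 + 64 \cdot 100\right)} = \sqrt{\left(-72\right) \left(-12\right) + \left(36 + 6400\right)} = \sqrt{864 + 6436} = \sqrt{7300} = 10 \sqrt{73}$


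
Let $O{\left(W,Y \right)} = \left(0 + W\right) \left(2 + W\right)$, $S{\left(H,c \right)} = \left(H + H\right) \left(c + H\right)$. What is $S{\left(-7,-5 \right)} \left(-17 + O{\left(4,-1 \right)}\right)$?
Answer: $1176$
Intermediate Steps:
$S{\left(H,c \right)} = 2 H \left(H + c\right)$
$O{\left(W,Y \right)} = W \left(2 + W\right)$
$S{\left(-7,-5 \right)} \left(-17 + O{\left(4,-1 \right)}\right) = 2 \left(-7\right) \left(-7 - 5\right) \left(-17 + 4 \left(2 + 4\right)\right) = 2 \left(-7\right) \left(-12\right) \left(-17 + 4 \cdot 6\right) = 168 \left(-17 + 24\right) = 168 \cdot 7 = 1176$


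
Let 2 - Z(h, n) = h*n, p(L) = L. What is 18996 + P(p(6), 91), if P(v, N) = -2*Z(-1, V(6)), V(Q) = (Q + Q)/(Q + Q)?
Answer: 18990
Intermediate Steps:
V(Q) = 1 (V(Q) = (2*Q)/((2*Q)) = (2*Q)*(1/(2*Q)) = 1)
Z(h, n) = 2 - h*n
P(v, N) = -6 (P(v, N) = -2*(2 - 1*(-1)*1) = -2*(2 + 1) = -2*3 = -6)
18996 + P(p(6), 91) = 18996 - 6 = 18990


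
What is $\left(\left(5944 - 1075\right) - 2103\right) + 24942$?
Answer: $27708$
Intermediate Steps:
$\left(\left(5944 - 1075\right) - 2103\right) + 24942 = \left(4869 - 2103\right) + 24942 = 2766 + 24942 = 27708$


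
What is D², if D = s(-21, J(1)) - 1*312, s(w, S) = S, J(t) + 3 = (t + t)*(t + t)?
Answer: 96721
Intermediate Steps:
J(t) = -3 + 4*t² (J(t) = -3 + (t + t)*(t + t) = -3 + (2*t)*(2*t) = -3 + 4*t²)
D = -311 (D = (-3 + 4*1²) - 1*312 = (-3 + 4*1) - 312 = (-3 + 4) - 312 = 1 - 312 = -311)
D² = (-311)² = 96721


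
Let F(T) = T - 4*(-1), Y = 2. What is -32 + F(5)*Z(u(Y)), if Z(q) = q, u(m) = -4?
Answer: -68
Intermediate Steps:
F(T) = 4 + T (F(T) = T + 4 = 4 + T)
-32 + F(5)*Z(u(Y)) = -32 + (4 + 5)*(-4) = -32 + 9*(-4) = -32 - 36 = -68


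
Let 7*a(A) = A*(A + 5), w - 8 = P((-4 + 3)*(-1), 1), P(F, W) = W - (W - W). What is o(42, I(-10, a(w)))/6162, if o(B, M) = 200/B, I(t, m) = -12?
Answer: 50/64701 ≈ 0.00077279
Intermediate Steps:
P(F, W) = W (P(F, W) = W - 1*0 = W + 0 = W)
w = 9 (w = 8 + 1 = 9)
a(A) = A*(5 + A)/7 (a(A) = (A*(A + 5))/7 = (A*(5 + A))/7 = A*(5 + A)/7)
o(42, I(-10, a(w)))/6162 = (200/42)/6162 = (200*(1/42))*(1/6162) = (100/21)*(1/6162) = 50/64701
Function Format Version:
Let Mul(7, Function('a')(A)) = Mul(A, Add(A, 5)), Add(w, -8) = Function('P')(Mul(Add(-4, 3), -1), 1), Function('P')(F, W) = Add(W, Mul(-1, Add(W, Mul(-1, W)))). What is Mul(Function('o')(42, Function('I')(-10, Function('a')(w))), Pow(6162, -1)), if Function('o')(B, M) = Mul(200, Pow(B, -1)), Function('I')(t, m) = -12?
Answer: Rational(50, 64701) ≈ 0.00077279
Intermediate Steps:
Function('P')(F, W) = W (Function('P')(F, W) = Add(W, Mul(-1, 0)) = Add(W, 0) = W)
w = 9 (w = Add(8, 1) = 9)
Function('a')(A) = Mul(Rational(1, 7), A, Add(5, A)) (Function('a')(A) = Mul(Rational(1, 7), Mul(A, Add(A, 5))) = Mul(Rational(1, 7), Mul(A, Add(5, A))) = Mul(Rational(1, 7), A, Add(5, A)))
Mul(Function('o')(42, Function('I')(-10, Function('a')(w))), Pow(6162, -1)) = Mul(Mul(200, Pow(42, -1)), Pow(6162, -1)) = Mul(Mul(200, Rational(1, 42)), Rational(1, 6162)) = Mul(Rational(100, 21), Rational(1, 6162)) = Rational(50, 64701)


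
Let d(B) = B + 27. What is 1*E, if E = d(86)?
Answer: 113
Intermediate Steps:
d(B) = 27 + B
E = 113 (E = 27 + 86 = 113)
1*E = 1*113 = 113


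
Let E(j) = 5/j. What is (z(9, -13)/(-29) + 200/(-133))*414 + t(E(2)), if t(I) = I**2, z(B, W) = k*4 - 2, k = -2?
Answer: -7305895/15428 ≈ -473.55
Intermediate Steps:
z(B, W) = -10 (z(B, W) = -2*4 - 2 = -8 - 2 = -10)
(z(9, -13)/(-29) + 200/(-133))*414 + t(E(2)) = (-10/(-29) + 200/(-133))*414 + (5/2)**2 = (-10*(-1/29) + 200*(-1/133))*414 + (5*(1/2))**2 = (10/29 - 200/133)*414 + (5/2)**2 = -4470/3857*414 + 25/4 = -1850580/3857 + 25/4 = -7305895/15428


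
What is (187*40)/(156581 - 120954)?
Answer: 7480/35627 ≈ 0.20995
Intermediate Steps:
(187*40)/(156581 - 120954) = 7480/35627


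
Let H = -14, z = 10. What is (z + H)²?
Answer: 16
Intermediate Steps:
(z + H)² = (10 - 14)² = (-4)² = 16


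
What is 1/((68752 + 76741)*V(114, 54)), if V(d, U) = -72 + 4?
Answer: -1/9893524 ≈ -1.0108e-7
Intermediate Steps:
V(d, U) = -68
1/((68752 + 76741)*V(114, 54)) = 1/((68752 + 76741)*(-68)) = -1/68/145493 = (1/145493)*(-1/68) = -1/9893524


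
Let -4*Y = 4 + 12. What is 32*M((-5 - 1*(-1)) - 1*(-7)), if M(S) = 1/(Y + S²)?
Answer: 32/5 ≈ 6.4000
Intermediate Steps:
Y = -4 (Y = -(4 + 12)/4 = -¼*16 = -4)
M(S) = 1/(-4 + S²)
32*M((-5 - 1*(-1)) - 1*(-7)) = 32/(-4 + ((-5 - 1*(-1)) - 1*(-7))²) = 32/(-4 + ((-5 + 1) + 7)²) = 32/(-4 + (-4 + 7)²) = 32/(-4 + 3²) = 32/(-4 + 9) = 32/5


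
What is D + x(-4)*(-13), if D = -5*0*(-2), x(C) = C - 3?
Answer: 91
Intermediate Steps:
x(C) = -3 + C
D = 0 (D = 0*(-2) = 0)
D + x(-4)*(-13) = 0 + (-3 - 4)*(-13) = 0 - 7*(-13) = 0 + 91 = 91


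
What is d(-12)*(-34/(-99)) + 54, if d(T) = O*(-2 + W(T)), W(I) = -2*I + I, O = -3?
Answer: 1442/33 ≈ 43.697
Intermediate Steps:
W(I) = -I
d(T) = 6 + 3*T (d(T) = -3*(-2 - T) = 6 + 3*T)
d(-12)*(-34/(-99)) + 54 = (6 + 3*(-12))*(-34/(-99)) + 54 = (6 - 36)*(-34*(-1/99)) + 54 = -30*34/99 + 54 = -340/33 + 54 = 1442/33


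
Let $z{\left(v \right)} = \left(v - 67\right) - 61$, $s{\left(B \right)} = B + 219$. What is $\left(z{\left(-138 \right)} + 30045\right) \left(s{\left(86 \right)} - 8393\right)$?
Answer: $-240852552$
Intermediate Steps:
$s{\left(B \right)} = 219 + B$
$z{\left(v \right)} = -128 + v$ ($z{\left(v \right)} = \left(-67 + v\right) - 61 = -128 + v$)
$\left(z{\left(-138 \right)} + 30045\right) \left(s{\left(86 \right)} - 8393\right) = \left(\left(-128 - 138\right) + 30045\right) \left(\left(219 + 86\right) - 8393\right) = \left(-266 + 30045\right) \left(305 - 8393\right) = 29779 \left(-8088\right) = -240852552$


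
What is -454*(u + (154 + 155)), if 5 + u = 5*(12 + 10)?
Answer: -187956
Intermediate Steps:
u = 105 (u = -5 + 5*(12 + 10) = -5 + 5*22 = -5 + 110 = 105)
-454*(u + (154 + 155)) = -454*(105 + (154 + 155)) = -454*(105 + 309) = -454*414 = -187956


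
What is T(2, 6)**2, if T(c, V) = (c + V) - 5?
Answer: 9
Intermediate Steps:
T(c, V) = -5 + V + c (T(c, V) = (V + c) - 5 = -5 + V + c)
T(2, 6)**2 = (-5 + 6 + 2)**2 = 3**2 = 9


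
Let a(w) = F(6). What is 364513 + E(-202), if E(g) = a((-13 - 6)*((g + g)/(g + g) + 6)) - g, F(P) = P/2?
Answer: 364718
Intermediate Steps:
F(P) = P/2 (F(P) = P*(½) = P/2)
a(w) = 3 (a(w) = (½)*6 = 3)
E(g) = 3 - g
364513 + E(-202) = 364513 + (3 - 1*(-202)) = 364513 + (3 + 202) = 364513 + 205 = 364718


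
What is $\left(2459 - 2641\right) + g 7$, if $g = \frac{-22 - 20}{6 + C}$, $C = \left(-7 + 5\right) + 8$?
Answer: $- \frac{413}{2} \approx -206.5$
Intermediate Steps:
$C = 6$ ($C = -2 + 8 = 6$)
$g = - \frac{7}{2}$ ($g = \frac{-22 - 20}{6 + 6} = - \frac{42}{12} = \left(-42\right) \frac{1}{12} = - \frac{7}{2} \approx -3.5$)
$\left(2459 - 2641\right) + g 7 = \left(2459 - 2641\right) - \frac{49}{2} = -182 - \frac{49}{2} = - \frac{413}{2}$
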